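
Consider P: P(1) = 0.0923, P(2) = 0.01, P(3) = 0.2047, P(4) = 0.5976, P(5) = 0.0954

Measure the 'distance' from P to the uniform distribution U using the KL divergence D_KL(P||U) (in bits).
0.7025 bits

U(i) = 1/5 for all i

D_KL(P||U) = Σ P(x) log₂(P(x) / (1/5))
           = Σ P(x) log₂(P(x)) + log₂(5)
           = log₂(5) - H(P)

H(P) = -Σ P(x) log₂(P(x)):
  -P(1)·log₂(P(1)) = -(0.0923)·log₂(0.0923) = 0.31728
  -P(2)·log₂(P(2)) = -(0.01)·log₂(0.01) = 0.06644
  -P(3)·log₂(P(3)) = -(0.2047)·log₂(0.2047) = 0.46844
  -P(4)·log₂(P(4)) = -(0.5976)·log₂(0.5976) = 0.44387
  -P(5)·log₂(P(5)) = -(0.0954)·log₂(0.0954) = 0.32339
H(P) = 0.31728 + 0.06644 + 0.46844 + 0.44387 + 0.32339 = 1.61942 bits

log₂(5) = 2.32193 bits

D_KL(P||U) = 2.32193 - 1.61942 = 0.70251 ≈ 0.7025 bits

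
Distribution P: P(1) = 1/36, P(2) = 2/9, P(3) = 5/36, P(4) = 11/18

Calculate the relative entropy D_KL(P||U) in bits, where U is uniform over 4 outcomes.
0.5444 bits

U(i) = 1/4 for all i

D_KL(P||U) = Σ P(x) log₂(P(x) / (1/4))
           = Σ P(x) log₂(P(x)) + log₂(4)
           = log₂(4) - H(P)

H(P) = -Σ P(x) log₂(P(x)):
  -P(1)·log₂(P(1)) = -(1/36)·log₂(1/36) = 0.14361
  -P(2)·log₂(P(2)) = -(2/9)·log₂(2/9) = 0.48221
  -P(3)·log₂(P(3)) = -(5/36)·log₂(5/36) = 0.39556
  -P(4)·log₂(P(4)) = -(11/18)·log₂(11/18) = 0.43419
H(P) = 0.14361 + 0.48221 + 0.39556 + 0.43419 = 1.45557 bits

log₂(4) = 2.00000 bits

D_KL(P||U) = 2.00000 - 1.45557 = 0.54443 ≈ 0.5444 bits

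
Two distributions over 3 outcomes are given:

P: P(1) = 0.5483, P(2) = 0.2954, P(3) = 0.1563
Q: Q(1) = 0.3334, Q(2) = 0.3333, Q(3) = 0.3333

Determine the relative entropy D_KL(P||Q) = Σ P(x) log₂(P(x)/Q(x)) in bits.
0.1713 bits

D_KL(P||Q) = Σ P(x) log₂(P(x)/Q(x))

Computing term by term:
  P(1)·log₂(P(1)/Q(1)) = 0.5483·log₂(0.5483/0.3334) = 0.39352
  P(2)·log₂(P(2)/Q(2)) = 0.2954·log₂(0.2954/0.3333) = -0.05144
  P(3)·log₂(P(3)/Q(3)) = 0.1563·log₂(0.1563/0.3333) = -0.17076

D_KL(P||Q) = 0.39352 - 0.05144 - 0.17076 = 0.17132 ≈ 0.1713 bits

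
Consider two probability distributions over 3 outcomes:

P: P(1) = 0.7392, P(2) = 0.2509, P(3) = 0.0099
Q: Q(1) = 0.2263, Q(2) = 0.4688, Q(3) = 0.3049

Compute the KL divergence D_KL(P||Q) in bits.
0.9871 bits

D_KL(P||Q) = Σ P(x) log₂(P(x)/Q(x))

Computing term by term:
  P(1)·log₂(P(1)/Q(1)) = 0.7392·log₂(0.7392/0.2263) = 1.26235
  P(2)·log₂(P(2)/Q(2)) = 0.2509·log₂(0.2509/0.4688) = -0.22628
  P(3)·log₂(P(3)/Q(3)) = 0.0099·log₂(0.0099/0.3049) = -0.04895

D_KL(P||Q) = 1.26235 - 0.22628 - 0.04895 = 0.98712 ≈ 0.9871 bits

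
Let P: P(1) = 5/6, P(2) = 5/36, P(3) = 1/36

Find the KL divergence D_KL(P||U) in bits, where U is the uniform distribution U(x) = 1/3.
0.8266 bits

U(i) = 1/3 for all i

D_KL(P||U) = Σ P(x) log₂(P(x) / (1/3))
           = Σ P(x) log₂(P(x)) + log₂(3)
           = log₂(3) - H(P)

H(P) = -Σ P(x) log₂(P(x)):
  -P(1)·log₂(P(1)) = -(5/6)·log₂(5/6) = 0.21920
  -P(2)·log₂(P(2)) = -(5/36)·log₂(5/36) = 0.39556
  -P(3)·log₂(P(3)) = -(1/36)·log₂(1/36) = 0.14361
H(P) = 0.21920 + 0.39556 + 0.14361 = 0.75837 bits

log₂(3) = 1.58496 bits

D_KL(P||U) = 1.58496 - 0.75837 = 0.82659 ≈ 0.8266 bits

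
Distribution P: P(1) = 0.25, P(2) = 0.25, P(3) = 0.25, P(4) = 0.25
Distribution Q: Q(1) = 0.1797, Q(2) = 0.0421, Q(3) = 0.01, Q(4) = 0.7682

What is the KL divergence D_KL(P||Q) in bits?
1.5177 bits

D_KL(P||Q) = Σ P(x) log₂(P(x)/Q(x))

Computing term by term:
  P(1)·log₂(P(1)/Q(1)) = 0.25·log₂(0.25/0.1797) = 0.11908
  P(2)·log₂(P(2)/Q(2)) = 0.25·log₂(0.25/0.0421) = 0.64251
  P(3)·log₂(P(3)/Q(3)) = 0.25·log₂(0.25/0.01) = 1.16096
  P(4)·log₂(P(4)/Q(4)) = 0.25·log₂(0.25/0.7682) = -0.40489

D_KL(P||Q) = 0.11908 + 0.64251 + 1.16096 - 0.40489 = 1.51766 ≈ 1.5177 bits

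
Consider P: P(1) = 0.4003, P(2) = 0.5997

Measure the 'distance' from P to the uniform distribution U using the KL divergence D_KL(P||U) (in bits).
0.0289 bits

U(i) = 1/2 for all i

D_KL(P||U) = Σ P(x) log₂(P(x) / (1/2))
           = Σ P(x) log₂(P(x)) + log₂(2)
           = log₂(2) - H(P)

H(P) = -Σ P(x) log₂(P(x)):
  -P(1)·log₂(P(1)) = -(0.4003)·log₂(0.4003) = 0.52873
  -P(2)·log₂(P(2)) = -(0.5997)·log₂(0.5997) = 0.44239
H(P) = 0.52873 + 0.44239 = 0.97112 bits

log₂(2) = 1.00000 bits

D_KL(P||U) = 1.00000 - 0.97112 = 0.02888 ≈ 0.0289 bits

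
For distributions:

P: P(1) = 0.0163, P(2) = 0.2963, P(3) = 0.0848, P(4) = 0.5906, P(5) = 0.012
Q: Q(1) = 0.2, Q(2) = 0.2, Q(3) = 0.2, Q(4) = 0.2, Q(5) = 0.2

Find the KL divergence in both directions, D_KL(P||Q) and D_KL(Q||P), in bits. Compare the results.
D_KL(P||Q) = 0.8780 bits, D_KL(Q||P) = 1.3569 bits. D_KL(Q||P) is larger than D_KL(P||Q) by 0.4789 bits; the two directions differ.

D_KL(P||Q) = Σ P(x) log₂(P(x)/Q(x))

Computing term by term:
  P(1)·log₂(P(1)/Q(1)) = 0.0163·log₂(0.0163/0.2) = -0.05896
  P(2)·log₂(P(2)/Q(2)) = 0.2963·log₂(0.2963/0.2) = 0.16802
  P(3)·log₂(P(3)/Q(3)) = 0.0848·log₂(0.0848/0.2) = -0.10497
  P(4)·log₂(P(4)/Q(4)) = 0.5906·log₂(0.5906/0.2) = 0.92262
  P(5)·log₂(P(5)/Q(5)) = 0.012·log₂(0.012/0.2) = -0.04871

D_KL(P||Q) = -0.05896 + 0.16802 - 0.10497 + 0.92262 - 0.04871 = 0.87800 ≈ 0.8780 bits

D_KL(Q||P) = Σ Q(x) log₂(Q(x)/P(x))

Computing term by term:
  Q(1)·log₂(Q(1)/P(1)) = 0.2·log₂(0.2/0.0163) = 0.72341
  Q(2)·log₂(Q(2)/P(2)) = 0.2·log₂(0.2/0.2963) = -0.11341
  Q(3)·log₂(Q(3)/P(3)) = 0.2·log₂(0.2/0.0848) = 0.24757
  Q(4)·log₂(Q(4)/P(4)) = 0.2·log₂(0.2/0.5906) = -0.31244
  Q(5)·log₂(Q(5)/P(5)) = 0.2·log₂(0.2/0.012) = 0.81178

D_KL(Q||P) = 0.72341 - 0.11341 + 0.24757 - 0.31244 + 0.81178 = 1.35691 ≈ 1.3569 bits

These are NOT equal (difference: 0.4789 bits). KL divergence is asymmetric: D_KL(P||Q) ≠ D_KL(Q||P) in general.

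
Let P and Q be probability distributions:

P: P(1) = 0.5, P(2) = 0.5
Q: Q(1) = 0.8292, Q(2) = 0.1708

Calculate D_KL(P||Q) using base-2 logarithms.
0.4099 bits

D_KL(P||Q) = Σ P(x) log₂(P(x)/Q(x))

Computing term by term:
  P(1)·log₂(P(1)/Q(1)) = 0.5·log₂(0.5/0.8292) = -0.36490
  P(2)·log₂(P(2)/Q(2)) = 0.5·log₂(0.5/0.1708) = 0.77481

D_KL(P||Q) = -0.36490 + 0.77481 = 0.40991 ≈ 0.4099 bits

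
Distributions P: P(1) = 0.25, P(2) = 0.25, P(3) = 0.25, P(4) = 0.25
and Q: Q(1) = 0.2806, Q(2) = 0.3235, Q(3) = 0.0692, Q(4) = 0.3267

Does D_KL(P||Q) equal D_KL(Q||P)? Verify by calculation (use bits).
D_KL(P||Q) = 0.2322 bits, D_KL(Q||P) = 0.1649 bits. No — D_KL(P||Q) ≠ D_KL(Q||P) for this pair.

D_KL(P||Q) = Σ P(x) log₂(P(x)/Q(x))

Computing term by term:
  P(1)·log₂(P(1)/Q(1)) = 0.25·log₂(0.25/0.2806) = -0.04165
  P(2)·log₂(P(2)/Q(2)) = 0.25·log₂(0.25/0.3235) = -0.09296
  P(3)·log₂(P(3)/Q(3)) = 0.25·log₂(0.25/0.0692) = 0.46327
  P(4)·log₂(P(4)/Q(4)) = 0.25·log₂(0.25/0.3267) = -0.09651

D_KL(P||Q) = -0.04165 - 0.09296 + 0.46327 - 0.09651 = 0.23215 ≈ 0.2322 bits

D_KL(Q||P) = Σ Q(x) log₂(Q(x)/P(x))

Computing term by term:
  Q(1)·log₂(Q(1)/P(1)) = 0.2806·log₂(0.2806/0.25) = 0.04674
  Q(2)·log₂(Q(2)/P(2)) = 0.3235·log₂(0.3235/0.25) = 0.12029
  Q(3)·log₂(Q(3)/P(3)) = 0.0692·log₂(0.0692/0.25) = -0.12823
  Q(4)·log₂(Q(4)/P(4)) = 0.3267·log₂(0.3267/0.25) = 0.12612

D_KL(Q||P) = 0.04674 + 0.12029 - 0.12823 + 0.12612 = 0.16492 ≈ 0.1649 bits

These are NOT equal (difference: 0.0673 bits). KL divergence is asymmetric: D_KL(P||Q) ≠ D_KL(Q||P) in general.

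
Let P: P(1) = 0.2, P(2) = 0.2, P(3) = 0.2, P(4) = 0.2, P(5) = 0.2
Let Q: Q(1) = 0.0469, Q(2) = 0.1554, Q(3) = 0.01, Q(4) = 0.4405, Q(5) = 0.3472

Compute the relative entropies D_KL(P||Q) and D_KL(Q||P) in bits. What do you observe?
D_KL(P||Q) = 0.9687 bits, D_KL(Q||P) = 0.5802 bits. The two directions give different values (D_KL(P||Q) exceeds D_KL(Q||P) by 0.3885 bits): KL divergence is asymmetric.

D_KL(P||Q) = Σ P(x) log₂(P(x)/Q(x))

Computing term by term:
  P(1)·log₂(P(1)/Q(1)) = 0.2·log₂(0.2/0.0469) = 0.41847
  P(2)·log₂(P(2)/Q(2)) = 0.2·log₂(0.2/0.1554) = 0.07280
  P(3)·log₂(P(3)/Q(3)) = 0.2·log₂(0.2/0.01) = 0.86439
  P(4)·log₂(P(4)/Q(4)) = 0.2·log₂(0.2/0.4405) = -0.22783
  P(5)·log₂(P(5)/Q(5)) = 0.2·log₂(0.2/0.3472) = -0.15915

D_KL(P||Q) = 0.41847 + 0.07280 + 0.86439 - 0.22783 - 0.15915 = 0.96868 ≈ 0.9687 bits

D_KL(Q||P) = Σ Q(x) log₂(Q(x)/P(x))

Computing term by term:
  Q(1)·log₂(Q(1)/P(1)) = 0.0469·log₂(0.0469/0.2) = -0.09813
  Q(2)·log₂(Q(2)/P(2)) = 0.1554·log₂(0.1554/0.2) = -0.05657
  Q(3)·log₂(Q(3)/P(3)) = 0.01·log₂(0.01/0.2) = -0.04322
  Q(4)·log₂(Q(4)/P(4)) = 0.4405·log₂(0.4405/0.2) = 0.50179
  Q(5)·log₂(Q(5)/P(5)) = 0.3472·log₂(0.3472/0.2) = 0.27629

D_KL(Q||P) = -0.09813 - 0.05657 - 0.04322 + 0.50179 + 0.27629 = 0.58016 ≈ 0.5802 bits

These are NOT equal (difference: 0.3885 bits). KL divergence is asymmetric: D_KL(P||Q) ≠ D_KL(Q||P) in general.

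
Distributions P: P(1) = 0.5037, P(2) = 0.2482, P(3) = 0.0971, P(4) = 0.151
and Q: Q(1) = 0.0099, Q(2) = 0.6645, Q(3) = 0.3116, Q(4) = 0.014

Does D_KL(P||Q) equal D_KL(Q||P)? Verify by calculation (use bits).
D_KL(P||Q) = 2.8576 bits, D_KL(Q||P) = 1.3641 bits. No — D_KL(P||Q) ≠ D_KL(Q||P) for this pair.

D_KL(P||Q) = Σ P(x) log₂(P(x)/Q(x))

Computing term by term:
  P(1)·log₂(P(1)/Q(1)) = 0.5037·log₂(0.5037/0.0099) = 2.85547
  P(2)·log₂(P(2)/Q(2)) = 0.2482·log₂(0.2482/0.6645) = -0.35263
  P(3)·log₂(P(3)/Q(3)) = 0.0971·log₂(0.0971/0.3116) = -0.16334
  P(4)·log₂(P(4)/Q(4)) = 0.151·log₂(0.151/0.014) = 0.51809

D_KL(P||Q) = 2.85547 - 0.35263 - 0.16334 + 0.51809 = 2.85759 ≈ 2.8576 bits

D_KL(Q||P) = Σ Q(x) log₂(Q(x)/P(x))

Computing term by term:
  Q(1)·log₂(Q(1)/P(1)) = 0.0099·log₂(0.0099/0.5037) = -0.05612
  Q(2)·log₂(Q(2)/P(2)) = 0.6645·log₂(0.6645/0.2482) = 0.94410
  Q(3)·log₂(Q(3)/P(3)) = 0.3116·log₂(0.3116/0.0971) = 0.52416
  Q(4)·log₂(Q(4)/P(4)) = 0.014·log₂(0.014/0.151) = -0.04803

D_KL(Q||P) = -0.05612 + 0.94410 + 0.52416 - 0.04803 = 1.36411 ≈ 1.3641 bits

These are NOT equal (difference: 1.4935 bits). KL divergence is asymmetric: D_KL(P||Q) ≠ D_KL(Q||P) in general.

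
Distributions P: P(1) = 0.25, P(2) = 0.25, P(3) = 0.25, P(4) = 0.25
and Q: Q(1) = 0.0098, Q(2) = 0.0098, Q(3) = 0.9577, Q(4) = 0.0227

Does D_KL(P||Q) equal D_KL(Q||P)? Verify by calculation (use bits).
D_KL(P||Q) = 2.7174 bits, D_KL(Q||P) = 1.6855 bits. No — D_KL(P||Q) ≠ D_KL(Q||P) for this pair.

D_KL(P||Q) = Σ P(x) log₂(P(x)/Q(x))

Computing term by term:
  P(1)·log₂(P(1)/Q(1)) = 0.25·log₂(0.25/0.0098) = 1.16825
  P(2)·log₂(P(2)/Q(2)) = 0.25·log₂(0.25/0.0098) = 1.16825
  P(3)·log₂(P(3)/Q(3)) = 0.25·log₂(0.25/0.9577) = -0.48441
  P(4)·log₂(P(4)/Q(4)) = 0.25·log₂(0.25/0.0227) = 0.86529

D_KL(P||Q) = 1.16825 + 1.16825 - 0.48441 + 0.86529 = 2.71738 ≈ 2.7174 bits

D_KL(Q||P) = Σ Q(x) log₂(Q(x)/P(x))

Computing term by term:
  Q(1)·log₂(Q(1)/P(1)) = 0.0098·log₂(0.0098/0.25) = -0.04580
  Q(2)·log₂(Q(2)/P(2)) = 0.0098·log₂(0.0098/0.25) = -0.04580
  Q(3)·log₂(Q(3)/P(3)) = 0.9577·log₂(0.9577/0.25) = 1.85568
  Q(4)·log₂(Q(4)/P(4)) = 0.0227·log₂(0.0227/0.25) = -0.07857

D_KL(Q||P) = -0.04580 - 0.04580 + 1.85568 - 0.07857 = 1.68551 ≈ 1.6855 bits

These are NOT equal (difference: 1.0319 bits). KL divergence is asymmetric: D_KL(P||Q) ≠ D_KL(Q||P) in general.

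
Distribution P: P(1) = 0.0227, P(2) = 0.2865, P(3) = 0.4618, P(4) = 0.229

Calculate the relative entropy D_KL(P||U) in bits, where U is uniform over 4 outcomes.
0.3576 bits

U(i) = 1/4 for all i

D_KL(P||U) = Σ P(x) log₂(P(x) / (1/4))
           = Σ P(x) log₂(P(x)) + log₂(4)
           = log₂(4) - H(P)

H(P) = -Σ P(x) log₂(P(x)):
  -P(1)·log₂(P(1)) = -(0.0227)·log₂(0.0227) = 0.12397
  -P(2)·log₂(P(2)) = -(0.2865)·log₂(0.2865) = 0.51667
  -P(3)·log₂(P(3)) = -(0.4618)·log₂(0.4618) = 0.51475
  -P(4)·log₂(P(4)) = -(0.229)·log₂(0.229) = 0.48699
H(P) = 0.12397 + 0.51667 + 0.51475 + 0.48699 = 1.64238 bits

log₂(4) = 2.00000 bits

D_KL(P||U) = 2.00000 - 1.64238 = 0.35762 ≈ 0.3576 bits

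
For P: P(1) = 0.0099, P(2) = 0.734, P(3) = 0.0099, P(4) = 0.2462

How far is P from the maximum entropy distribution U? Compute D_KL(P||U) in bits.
1.0429 bits

U(i) = 1/4 for all i

D_KL(P||U) = Σ P(x) log₂(P(x) / (1/4))
           = Σ P(x) log₂(P(x)) + log₂(4)
           = log₂(4) - H(P)

H(P) = -Σ P(x) log₂(P(x)):
  -P(1)·log₂(P(1)) = -(0.0099)·log₂(0.0099) = 0.06592
  -P(2)·log₂(P(2)) = -(0.734)·log₂(0.734) = 0.32747
  -P(3)·log₂(P(3)) = -(0.0099)·log₂(0.0099) = 0.06592
  -P(4)·log₂(P(4)) = -(0.2462)·log₂(0.2462) = 0.49784
H(P) = 0.06592 + 0.32747 + 0.06592 + 0.49784 = 0.95715 bits

log₂(4) = 2.00000 bits

D_KL(P||U) = 2.00000 - 0.95715 = 1.04285 ≈ 1.0429 bits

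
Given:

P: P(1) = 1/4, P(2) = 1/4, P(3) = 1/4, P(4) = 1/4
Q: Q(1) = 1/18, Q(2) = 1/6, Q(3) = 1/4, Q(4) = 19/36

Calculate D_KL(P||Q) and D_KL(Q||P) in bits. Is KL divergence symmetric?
D_KL(P||Q) = 0.4192 bits, D_KL(Q||P) = 0.3509 bits. No, KL divergence is not symmetric.

D_KL(P||Q) = Σ P(x) log₂(P(x)/Q(x))

Computing term by term:
  P(1)·log₂(P(1)/Q(1)) = (1/4)·log₂((1/4)/(1/18)) = 0.54248
  P(2)·log₂(P(2)/Q(2)) = (1/4)·log₂((1/4)/(1/6)) = 0.14624
  P(3)·log₂(P(3)/Q(3)) = (1/4)·log₂((1/4)/(1/4)) = 0.00000
  P(4)·log₂(P(4)/Q(4)) = (1/4)·log₂((1/4)/(19/36)) = -0.26950

D_KL(P||Q) = 0.54248 + 0.14624 + 0.00000 - 0.26950 = 0.41922 ≈ 0.4192 bits

D_KL(Q||P) = Σ Q(x) log₂(Q(x)/P(x))

Computing term by term:
  Q(1)·log₂(Q(1)/P(1)) = (1/18)·log₂((1/18)/(1/4)) = -0.12055
  Q(2)·log₂(Q(2)/P(2)) = (1/6)·log₂((1/6)/(1/4)) = -0.09749
  Q(3)·log₂(Q(3)/P(3)) = (1/4)·log₂((1/4)/(1/4)) = 0.00000
  Q(4)·log₂(Q(4)/P(4)) = (19/36)·log₂((19/36)/(1/4)) = 0.56895

D_KL(Q||P) = -0.12055 - 0.09749 + 0.00000 + 0.56895 = 0.35091 ≈ 0.3509 bits

These are NOT equal (difference: 0.0683 bits). KL divergence is asymmetric: D_KL(P||Q) ≠ D_KL(Q||P) in general.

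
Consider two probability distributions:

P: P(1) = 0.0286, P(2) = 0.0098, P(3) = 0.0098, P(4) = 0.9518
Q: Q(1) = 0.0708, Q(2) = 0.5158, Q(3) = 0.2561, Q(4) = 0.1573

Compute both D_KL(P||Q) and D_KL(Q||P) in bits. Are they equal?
D_KL(P||Q) = 2.3324 bits, D_KL(Q||P) = 3.8390 bits. No, they are not equal.

D_KL(P||Q) = Σ P(x) log₂(P(x)/Q(x))

Computing term by term:
  P(1)·log₂(P(1)/Q(1)) = 0.0286·log₂(0.0286/0.0708) = -0.03740
  P(2)·log₂(P(2)/Q(2)) = 0.0098·log₂(0.0098/0.5158) = -0.05604
  P(3)·log₂(P(3)/Q(3)) = 0.0098·log₂(0.0098/0.2561) = -0.04614
  P(4)·log₂(P(4)/Q(4)) = 0.9518·log₂(0.9518/0.1573) = 2.47196

D_KL(P||Q) = -0.03740 - 0.05604 - 0.04614 + 2.47196 = 2.33238 ≈ 2.3324 bits

D_KL(Q||P) = Σ Q(x) log₂(Q(x)/P(x))

Computing term by term:
  Q(1)·log₂(Q(1)/P(1)) = 0.0708·log₂(0.0708/0.0286) = 0.09259
  Q(2)·log₂(Q(2)/P(2)) = 0.5158·log₂(0.5158/0.0098) = 2.94929
  Q(3)·log₂(Q(3)/P(3)) = 0.2561·log₂(0.2561/0.0098) = 1.20566
  Q(4)·log₂(Q(4)/P(4)) = 0.1573·log₂(0.1573/0.9518) = -0.40853

D_KL(Q||P) = 0.09259 + 2.94929 + 1.20566 - 0.40853 = 3.83901 ≈ 3.8390 bits

These are NOT equal (difference: 1.5066 bits). KL divergence is asymmetric: D_KL(P||Q) ≠ D_KL(Q||P) in general.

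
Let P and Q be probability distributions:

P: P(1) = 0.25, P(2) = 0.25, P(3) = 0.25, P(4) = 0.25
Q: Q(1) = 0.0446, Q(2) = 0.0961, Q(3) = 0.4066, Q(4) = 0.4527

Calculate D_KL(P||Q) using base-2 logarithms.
0.5770 bits

D_KL(P||Q) = Σ P(x) log₂(P(x)/Q(x))

Computing term by term:
  P(1)·log₂(P(1)/Q(1)) = 0.25·log₂(0.25/0.0446) = 0.62170
  P(2)·log₂(P(2)/Q(2)) = 0.25·log₂(0.25/0.0961) = 0.34483
  P(3)·log₂(P(3)/Q(3)) = 0.25·log₂(0.25/0.4066) = -0.17542
  P(4)·log₂(P(4)/Q(4)) = 0.25·log₂(0.25/0.4527) = -0.21416

D_KL(P||Q) = 0.62170 + 0.34483 - 0.17542 - 0.21416 = 0.57695 ≈ 0.5770 bits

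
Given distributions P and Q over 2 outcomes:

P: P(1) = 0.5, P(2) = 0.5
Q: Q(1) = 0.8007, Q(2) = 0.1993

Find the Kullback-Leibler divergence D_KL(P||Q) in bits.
0.3238 bits

D_KL(P||Q) = Σ P(x) log₂(P(x)/Q(x))

Computing term by term:
  P(1)·log₂(P(1)/Q(1)) = 0.5·log₂(0.5/0.8007) = -0.33967
  P(2)·log₂(P(2)/Q(2)) = 0.5·log₂(0.5/0.1993) = 0.66349

D_KL(P||Q) = -0.33967 + 0.66349 = 0.32382 ≈ 0.3238 bits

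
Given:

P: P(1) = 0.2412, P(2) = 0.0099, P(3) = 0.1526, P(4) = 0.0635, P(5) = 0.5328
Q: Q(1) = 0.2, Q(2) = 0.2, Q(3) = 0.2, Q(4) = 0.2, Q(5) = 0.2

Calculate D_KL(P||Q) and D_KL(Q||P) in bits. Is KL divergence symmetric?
D_KL(P||Q) = 0.6108 bits, D_KL(Q||P) = 0.9396 bits. No, KL divergence is not symmetric.

D_KL(P||Q) = Σ P(x) log₂(P(x)/Q(x))

Computing term by term:
  P(1)·log₂(P(1)/Q(1)) = 0.2412·log₂(0.2412/0.2) = 0.06518
  P(2)·log₂(P(2)/Q(2)) = 0.0099·log₂(0.0099/0.2) = -0.04293
  P(3)·log₂(P(3)/Q(3)) = 0.1526·log₂(0.1526/0.2) = -0.05955
  P(4)·log₂(P(4)/Q(4)) = 0.0635·log₂(0.0635/0.2) = -0.10510
  P(5)·log₂(P(5)/Q(5)) = 0.5328·log₂(0.5328/0.2) = 0.75316

D_KL(P||Q) = 0.06518 - 0.04293 - 0.05955 - 0.10510 + 0.75316 = 0.61076 ≈ 0.6108 bits

D_KL(Q||P) = Σ Q(x) log₂(Q(x)/P(x))

Computing term by term:
  Q(1)·log₂(Q(1)/P(1)) = 0.2·log₂(0.2/0.2412) = -0.05405
  Q(2)·log₂(Q(2)/P(2)) = 0.2·log₂(0.2/0.0099) = 0.86729
  Q(3)·log₂(Q(3)/P(3)) = 0.2·log₂(0.2/0.1526) = 0.07805
  Q(4)·log₂(Q(4)/P(4)) = 0.2·log₂(0.2/0.0635) = 0.33103
  Q(5)·log₂(Q(5)/P(5)) = 0.2·log₂(0.2/0.5328) = -0.28272

D_KL(Q||P) = -0.05405 + 0.86729 + 0.07805 + 0.33103 - 0.28272 = 0.93960 ≈ 0.9396 bits

These are NOT equal (difference: 0.3288 bits). KL divergence is asymmetric: D_KL(P||Q) ≠ D_KL(Q||P) in general.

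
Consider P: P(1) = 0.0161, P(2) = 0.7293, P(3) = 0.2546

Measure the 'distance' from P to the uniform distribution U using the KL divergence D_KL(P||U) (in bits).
0.6544 bits

U(i) = 1/3 for all i

D_KL(P||U) = Σ P(x) log₂(P(x) / (1/3))
           = Σ P(x) log₂(P(x)) + log₂(3)
           = log₂(3) - H(P)

H(P) = -Σ P(x) log₂(P(x)):
  -P(1)·log₂(P(1)) = -(0.0161)·log₂(0.0161) = 0.09590
  -P(2)·log₂(P(2)) = -(0.7293)·log₂(0.7293) = 0.33213
  -P(3)·log₂(P(3)) = -(0.2546)·log₂(0.2546) = 0.50250
H(P) = 0.09590 + 0.33213 + 0.50250 = 0.93053 bits

log₂(3) = 1.58496 bits

D_KL(P||U) = 1.58496 - 0.93053 = 0.65443 ≈ 0.6544 bits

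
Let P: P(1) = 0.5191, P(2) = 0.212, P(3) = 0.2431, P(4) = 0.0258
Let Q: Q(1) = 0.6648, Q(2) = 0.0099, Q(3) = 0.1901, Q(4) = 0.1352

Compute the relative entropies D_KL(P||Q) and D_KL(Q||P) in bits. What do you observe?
D_KL(P||Q) = 0.7765 bits, D_KL(Q||P) = 0.4491 bits. The two directions give different values (D_KL(P||Q) exceeds D_KL(Q||P) by 0.3274 bits): KL divergence is asymmetric.

D_KL(P||Q) = Σ P(x) log₂(P(x)/Q(x))

Computing term by term:
  P(1)·log₂(P(1)/Q(1)) = 0.5191·log₂(0.5191/0.6648) = -0.18527
  P(2)·log₂(P(2)/Q(2)) = 0.212·log₂(0.212/0.0099) = 0.93714
  P(3)·log₂(P(3)/Q(3)) = 0.2431·log₂(0.2431/0.1901) = 0.08625
  P(4)·log₂(P(4)/Q(4)) = 0.0258·log₂(0.0258/0.1352) = -0.06165

D_KL(P||Q) = -0.18527 + 0.93714 + 0.08625 - 0.06165 = 0.77647 ≈ 0.7765 bits

D_KL(Q||P) = Σ Q(x) log₂(Q(x)/P(x))

Computing term by term:
  Q(1)·log₂(Q(1)/P(1)) = 0.6648·log₂(0.6648/0.5191) = 0.23727
  Q(2)·log₂(Q(2)/P(2)) = 0.0099·log₂(0.0099/0.212) = -0.04376
  Q(3)·log₂(Q(3)/P(3)) = 0.1901·log₂(0.1901/0.2431) = -0.06745
  Q(4)·log₂(Q(4)/P(4)) = 0.1352·log₂(0.1352/0.0258) = 0.32308

D_KL(Q||P) = 0.23727 - 0.04376 - 0.06745 + 0.32308 = 0.44914 ≈ 0.4491 bits

These are NOT equal (difference: 0.3274 bits). KL divergence is asymmetric: D_KL(P||Q) ≠ D_KL(Q||P) in general.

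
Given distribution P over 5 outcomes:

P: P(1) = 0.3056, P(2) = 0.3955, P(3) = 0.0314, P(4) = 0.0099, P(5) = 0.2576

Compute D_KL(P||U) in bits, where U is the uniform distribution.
0.5432 bits

U(i) = 1/5 for all i

D_KL(P||U) = Σ P(x) log₂(P(x) / (1/5))
           = Σ P(x) log₂(P(x)) + log₂(5)
           = log₂(5) - H(P)

H(P) = -Σ P(x) log₂(P(x)):
  -P(1)·log₂(P(1)) = -(0.3056)·log₂(0.3056) = 0.52266
  -P(2)·log₂(P(2)) = -(0.3955)·log₂(0.3955) = 0.52928
  -P(3)·log₂(P(3)) = -(0.0314)·log₂(0.0314) = 0.15678
  -P(4)·log₂(P(4)) = -(0.0099)·log₂(0.0099) = 0.06592
  -P(5)·log₂(P(5)) = -(0.2576)·log₂(0.2576) = 0.50407
H(P) = 0.52266 + 0.52928 + 0.15678 + 0.06592 + 0.50407 = 1.77871 bits

log₂(5) = 2.32193 bits

D_KL(P||U) = 2.32193 - 1.77871 = 0.54322 ≈ 0.5432 bits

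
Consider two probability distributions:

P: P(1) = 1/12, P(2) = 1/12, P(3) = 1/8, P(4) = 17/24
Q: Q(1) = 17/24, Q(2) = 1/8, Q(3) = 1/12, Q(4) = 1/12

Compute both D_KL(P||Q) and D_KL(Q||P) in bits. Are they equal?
D_KL(P||Q) = 1.9540 bits, D_KL(Q||P) = 1.9540 bits. Yes, in this case they are equal (although KL divergence is not symmetric in general).

D_KL(P||Q) = Σ P(x) log₂(P(x)/Q(x))

Computing term by term:
  P(1)·log₂(P(1)/Q(1)) = (1/12)·log₂((1/12)/(17/24)) = -0.25729
  P(2)·log₂(P(2)/Q(2)) = (1/12)·log₂((1/12)/(1/8)) = -0.04875
  P(3)·log₂(P(3)/Q(3)) = (1/8)·log₂((1/8)/(1/12)) = 0.07312
  P(4)·log₂(P(4)/Q(4)) = (17/24)·log₂((17/24)/(1/12)) = 2.18695

D_KL(P||Q) = -0.25729 - 0.04875 + 0.07312 + 2.18695 = 1.95403 ≈ 1.9540 bits

D_KL(Q||P) = Σ Q(x) log₂(Q(x)/P(x))

Computing term by term:
  Q(1)·log₂(Q(1)/P(1)) = (17/24)·log₂((17/24)/(1/12)) = 2.18695
  Q(2)·log₂(Q(2)/P(2)) = (1/8)·log₂((1/8)/(1/12)) = 0.07312
  Q(3)·log₂(Q(3)/P(3)) = (1/12)·log₂((1/12)/(1/8)) = -0.04875
  Q(4)·log₂(Q(4)/P(4)) = (1/12)·log₂((1/12)/(17/24)) = -0.25729

D_KL(Q||P) = 2.18695 + 0.07312 - 0.04875 - 0.25729 = 1.95403 ≈ 1.9540 bits

These ARE equal here. Q is P with outcomes relabeled (Q(1) = P(4), Q(2) = P(3), Q(3) = P(2), Q(4) = P(1)) by a relabeling that is its own inverse, so the two sums contain exactly the same terms in a different order. This is a special case — KL divergence is not symmetric in general: D_KL(P||Q) ≠ D_KL(Q||P) for most P, Q.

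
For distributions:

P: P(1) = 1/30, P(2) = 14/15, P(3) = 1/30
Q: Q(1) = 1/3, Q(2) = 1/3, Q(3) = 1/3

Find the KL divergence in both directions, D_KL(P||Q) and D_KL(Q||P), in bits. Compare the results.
D_KL(P||Q) = 1.1649 bits, D_KL(Q||P) = 1.7195 bits. D_KL(Q||P) is larger than D_KL(P||Q) by 0.5546 bits; the two directions differ.

D_KL(P||Q) = Σ P(x) log₂(P(x)/Q(x))

Computing term by term:
  P(1)·log₂(P(1)/Q(1)) = (1/30)·log₂((1/30)/(1/3)) = -0.11073
  P(2)·log₂(P(2)/Q(2)) = (14/15)·log₂((14/15)/(1/3)) = 1.38640
  P(3)·log₂(P(3)/Q(3)) = (1/30)·log₂((1/30)/(1/3)) = -0.11073

D_KL(P||Q) = -0.11073 + 1.38640 - 0.11073 = 1.16494 ≈ 1.1649 bits

D_KL(Q||P) = Σ Q(x) log₂(Q(x)/P(x))

Computing term by term:
  Q(1)·log₂(Q(1)/P(1)) = (1/3)·log₂((1/3)/(1/30)) = 1.10731
  Q(2)·log₂(Q(2)/P(2)) = (1/3)·log₂((1/3)/(14/15)) = -0.49514
  Q(3)·log₂(Q(3)/P(3)) = (1/3)·log₂((1/3)/(1/30)) = 1.10731

D_KL(Q||P) = 1.10731 - 0.49514 + 1.10731 = 1.71948 ≈ 1.7195 bits

These are NOT equal (difference: 0.5546 bits). KL divergence is asymmetric: D_KL(P||Q) ≠ D_KL(Q||P) in general.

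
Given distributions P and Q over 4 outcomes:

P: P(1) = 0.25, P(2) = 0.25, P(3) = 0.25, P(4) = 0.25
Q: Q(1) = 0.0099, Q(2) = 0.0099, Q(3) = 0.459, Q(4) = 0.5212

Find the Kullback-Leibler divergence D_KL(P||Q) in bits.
1.8451 bits

D_KL(P||Q) = Σ P(x) log₂(P(x)/Q(x))

Computing term by term:
  P(1)·log₂(P(1)/Q(1)) = 0.25·log₂(0.25/0.0099) = 1.16459
  P(2)·log₂(P(2)/Q(2)) = 0.25·log₂(0.25/0.0099) = 1.16459
  P(3)·log₂(P(3)/Q(3)) = 0.25·log₂(0.25/0.459) = -0.21914
  P(4)·log₂(P(4)/Q(4)) = 0.25·log₂(0.25/0.5212) = -0.26498

D_KL(P||Q) = 1.16459 + 1.16459 - 0.21914 - 0.26498 = 1.84506 ≈ 1.8451 bits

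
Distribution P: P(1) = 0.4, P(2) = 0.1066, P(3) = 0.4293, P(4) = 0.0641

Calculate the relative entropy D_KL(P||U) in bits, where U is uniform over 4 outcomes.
0.3492 bits

U(i) = 1/4 for all i

D_KL(P||U) = Σ P(x) log₂(P(x) / (1/4))
           = Σ P(x) log₂(P(x)) + log₂(4)
           = log₂(4) - H(P)

H(P) = -Σ P(x) log₂(P(x)):
  -P(1)·log₂(P(1)) = -(0.4)·log₂(0.4) = 0.52877
  -P(2)·log₂(P(2)) = -(0.1066)·log₂(0.1066) = 0.34429
  -P(3)·log₂(P(3)) = -(0.4293)·log₂(0.4293) = 0.52372
  -P(4)·log₂(P(4)) = -(0.0641)·log₂(0.0641) = 0.25406
H(P) = 0.52877 + 0.34429 + 0.52372 + 0.25406 = 1.65084 bits

log₂(4) = 2.00000 bits

D_KL(P||U) = 2.00000 - 1.65084 = 0.34916 ≈ 0.3492 bits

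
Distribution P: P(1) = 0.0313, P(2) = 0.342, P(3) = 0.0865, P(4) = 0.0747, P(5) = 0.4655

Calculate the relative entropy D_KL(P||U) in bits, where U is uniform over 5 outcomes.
0.5376 bits

U(i) = 1/5 for all i

D_KL(P||U) = Σ P(x) log₂(P(x) / (1/5))
           = Σ P(x) log₂(P(x)) + log₂(5)
           = log₂(5) - H(P)

H(P) = -Σ P(x) log₂(P(x)):
  -P(1)·log₂(P(1)) = -(0.0313)·log₂(0.0313) = 0.15643
  -P(2)·log₂(P(2)) = -(0.342)·log₂(0.342) = 0.52939
  -P(3)·log₂(P(3)) = -(0.0865)·log₂(0.0865) = 0.30544
  -P(4)·log₂(P(4)) = -(0.0747)·log₂(0.0747) = 0.27958
  -P(5)·log₂(P(5)) = -(0.4655)·log₂(0.4655) = 0.51351
H(P) = 0.15643 + 0.52939 + 0.30544 + 0.27958 + 0.51351 = 1.78435 bits

log₂(5) = 2.32193 bits

D_KL(P||U) = 2.32193 - 1.78435 = 0.53758 ≈ 0.5376 bits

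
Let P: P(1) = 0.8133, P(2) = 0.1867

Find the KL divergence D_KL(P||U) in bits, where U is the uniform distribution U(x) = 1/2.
0.3055 bits

U(i) = 1/2 for all i

D_KL(P||U) = Σ P(x) log₂(P(x) / (1/2))
           = Σ P(x) log₂(P(x)) + log₂(2)
           = log₂(2) - H(P)

H(P) = -Σ P(x) log₂(P(x)):
  -P(1)·log₂(P(1)) = -(0.8133)·log₂(0.8133) = 0.24248
  -P(2)·log₂(P(2)) = -(0.1867)·log₂(0.1867) = 0.45204
H(P) = 0.24248 + 0.45204 = 0.69452 bits

log₂(2) = 1.00000 bits

D_KL(P||U) = 1.00000 - 0.69452 = 0.30548 ≈ 0.3055 bits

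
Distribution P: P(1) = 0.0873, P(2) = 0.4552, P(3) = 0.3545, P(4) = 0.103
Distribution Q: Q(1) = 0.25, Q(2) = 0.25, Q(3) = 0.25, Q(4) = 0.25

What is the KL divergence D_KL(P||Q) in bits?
0.3079 bits

D_KL(P||Q) = Σ P(x) log₂(P(x)/Q(x))

Computing term by term:
  P(1)·log₂(P(1)/Q(1)) = 0.0873·log₂(0.0873/0.25) = -0.13251
  P(2)·log₂(P(2)/Q(2)) = 0.4552·log₂(0.4552/0.25) = 0.39355
  P(3)·log₂(P(3)/Q(3)) = 0.3545·log₂(0.3545/0.25) = 0.17862
  P(4)·log₂(P(4)/Q(4)) = 0.103·log₂(0.103/0.25) = -0.13177

D_KL(P||Q) = -0.13251 + 0.39355 + 0.17862 - 0.13177 = 0.30789 ≈ 0.3079 bits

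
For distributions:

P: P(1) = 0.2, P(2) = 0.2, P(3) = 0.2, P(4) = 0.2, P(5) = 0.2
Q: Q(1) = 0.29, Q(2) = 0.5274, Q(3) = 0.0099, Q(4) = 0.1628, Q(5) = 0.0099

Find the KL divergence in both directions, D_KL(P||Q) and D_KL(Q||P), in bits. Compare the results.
D_KL(P||Q) = 1.4070 bits, D_KL(Q||P) = 0.7590 bits. D_KL(P||Q) is larger than D_KL(Q||P) by 0.6480 bits; the two directions differ.

D_KL(P||Q) = Σ P(x) log₂(P(x)/Q(x))

Computing term by term:
  P(1)·log₂(P(1)/Q(1)) = 0.2·log₂(0.2/0.29) = -0.10721
  P(2)·log₂(P(2)/Q(2)) = 0.2·log₂(0.2/0.5274) = -0.27978
  P(3)·log₂(P(3)/Q(3)) = 0.2·log₂(0.2/0.0099) = 0.86729
  P(4)·log₂(P(4)/Q(4)) = 0.2·log₂(0.2/0.1628) = 0.05938
  P(5)·log₂(P(5)/Q(5)) = 0.2·log₂(0.2/0.0099) = 0.86729

D_KL(P||Q) = -0.10721 - 0.27978 + 0.86729 + 0.05938 + 0.86729 = 1.40697 ≈ 1.4070 bits

D_KL(Q||P) = Σ Q(x) log₂(Q(x)/P(x))

Computing term by term:
  Q(1)·log₂(Q(1)/P(1)) = 0.29·log₂(0.29/0.2) = 0.15546
  Q(2)·log₂(Q(2)/P(2)) = 0.5274·log₂(0.5274/0.2) = 0.73778
  Q(3)·log₂(Q(3)/P(3)) = 0.0099·log₂(0.0099/0.2) = -0.04293
  Q(4)·log₂(Q(4)/P(4)) = 0.1628·log₂(0.1628/0.2) = -0.04834
  Q(5)·log₂(Q(5)/P(5)) = 0.0099·log₂(0.0099/0.2) = -0.04293

D_KL(Q||P) = 0.15546 + 0.73778 - 0.04293 - 0.04834 - 0.04293 = 0.75904 ≈ 0.7590 bits

These are NOT equal (difference: 0.6480 bits). KL divergence is asymmetric: D_KL(P||Q) ≠ D_KL(Q||P) in general.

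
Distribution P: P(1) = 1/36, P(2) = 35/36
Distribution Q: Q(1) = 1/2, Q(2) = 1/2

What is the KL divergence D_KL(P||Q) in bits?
0.8169 bits

D_KL(P||Q) = Σ P(x) log₂(P(x)/Q(x))

Computing term by term:
  P(1)·log₂(P(1)/Q(1)) = (1/36)·log₂((1/36)/(1/2)) = -0.11583
  P(2)·log₂(P(2)/Q(2)) = (35/36)·log₂((35/36)/(1/2)) = 0.93271

D_KL(P||Q) = -0.11583 + 0.93271 = 0.81688 ≈ 0.8169 bits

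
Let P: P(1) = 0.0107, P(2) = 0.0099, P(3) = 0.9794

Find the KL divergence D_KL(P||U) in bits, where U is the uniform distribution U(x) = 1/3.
1.4196 bits

U(i) = 1/3 for all i

D_KL(P||U) = Σ P(x) log₂(P(x) / (1/3))
           = Σ P(x) log₂(P(x)) + log₂(3)
           = log₂(3) - H(P)

H(P) = -Σ P(x) log₂(P(x)):
  -P(1)·log₂(P(1)) = -(0.0107)·log₂(0.0107) = 0.07004
  -P(2)·log₂(P(2)) = -(0.0099)·log₂(0.0099) = 0.06592
  -P(3)·log₂(P(3)) = -(0.9794)·log₂(0.9794) = 0.02941
H(P) = 0.07004 + 0.06592 + 0.02941 = 0.16537 bits

log₂(3) = 1.58496 bits

D_KL(P||U) = 1.58496 - 0.16537 = 1.41959 ≈ 1.4196 bits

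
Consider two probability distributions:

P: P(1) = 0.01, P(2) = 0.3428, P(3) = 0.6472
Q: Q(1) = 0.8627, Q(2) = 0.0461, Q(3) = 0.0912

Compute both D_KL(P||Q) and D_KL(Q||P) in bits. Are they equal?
D_KL(P||Q) = 2.7576 bits, D_KL(Q||P) = 5.1566 bits. No, they are not equal.

D_KL(P||Q) = Σ P(x) log₂(P(x)/Q(x))

Computing term by term:
  P(1)·log₂(P(1)/Q(1)) = 0.01·log₂(0.01/0.8627) = -0.06431
  P(2)·log₂(P(2)/Q(2)) = 0.3428·log₂(0.3428/0.0461) = 0.99224
  P(3)·log₂(P(3)/Q(3)) = 0.6472·log₂(0.6472/0.0912) = 1.82970

D_KL(P||Q) = -0.06431 + 0.99224 + 1.82970 = 2.75763 ≈ 2.7576 bits

D_KL(Q||P) = Σ Q(x) log₂(Q(x)/P(x))

Computing term by term:
  Q(1)·log₂(Q(1)/P(1)) = 0.8627·log₂(0.8627/0.01) = 5.54784
  Q(2)·log₂(Q(2)/P(2)) = 0.0461·log₂(0.0461/0.3428) = -0.13344
  Q(3)·log₂(Q(3)/P(3)) = 0.0912·log₂(0.0912/0.6472) = -0.25783

D_KL(Q||P) = 5.54784 - 0.13344 - 0.25783 = 5.15657 ≈ 5.1566 bits

These are NOT equal (difference: 2.3990 bits). KL divergence is asymmetric: D_KL(P||Q) ≠ D_KL(Q||P) in general.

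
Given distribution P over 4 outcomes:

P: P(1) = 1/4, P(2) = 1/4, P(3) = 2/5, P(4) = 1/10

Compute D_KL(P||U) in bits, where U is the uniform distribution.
0.1390 bits

U(i) = 1/4 for all i

D_KL(P||U) = Σ P(x) log₂(P(x) / (1/4))
           = Σ P(x) log₂(P(x)) + log₂(4)
           = log₂(4) - H(P)

H(P) = -Σ P(x) log₂(P(x)):
  -P(1)·log₂(P(1)) = -(1/4)·log₂(1/4) = 0.50000
  -P(2)·log₂(P(2)) = -(1/4)·log₂(1/4) = 0.50000
  -P(3)·log₂(P(3)) = -(2/5)·log₂(2/5) = 0.52877
  -P(4)·log₂(P(4)) = -(1/10)·log₂(1/10) = 0.33219
H(P) = 0.50000 + 0.50000 + 0.52877 + 0.33219 = 1.86096 bits

log₂(4) = 2.00000 bits

D_KL(P||U) = 2.00000 - 1.86096 = 0.13904 ≈ 0.1390 bits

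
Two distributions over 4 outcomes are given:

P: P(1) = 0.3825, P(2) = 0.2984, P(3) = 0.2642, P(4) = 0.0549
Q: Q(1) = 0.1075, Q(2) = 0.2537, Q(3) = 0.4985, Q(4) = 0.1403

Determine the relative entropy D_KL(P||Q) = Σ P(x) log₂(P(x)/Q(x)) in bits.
0.4540 bits

D_KL(P||Q) = Σ P(x) log₂(P(x)/Q(x))

Computing term by term:
  P(1)·log₂(P(1)/Q(1)) = 0.3825·log₂(0.3825/0.1075) = 0.70040
  P(2)·log₂(P(2)/Q(2)) = 0.2984·log₂(0.2984/0.2537) = 0.06986
  P(3)·log₂(P(3)/Q(3)) = 0.2642·log₂(0.2642/0.4985) = -0.24200
  P(4)·log₂(P(4)/Q(4)) = 0.0549·log₂(0.0549/0.1403) = -0.07431

D_KL(P||Q) = 0.70040 + 0.06986 - 0.24200 - 0.07431 = 0.45395 ≈ 0.4540 bits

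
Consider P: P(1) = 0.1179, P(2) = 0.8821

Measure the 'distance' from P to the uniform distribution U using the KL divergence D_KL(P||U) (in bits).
0.4767 bits

U(i) = 1/2 for all i

D_KL(P||U) = Σ P(x) log₂(P(x) / (1/2))
           = Σ P(x) log₂(P(x)) + log₂(2)
           = log₂(2) - H(P)

H(P) = -Σ P(x) log₂(P(x)):
  -P(1)·log₂(P(1)) = -(0.1179)·log₂(0.1179) = 0.36365
  -P(2)·log₂(P(2)) = -(0.8821)·log₂(0.8821) = 0.15965
H(P) = 0.36365 + 0.15965 = 0.52330 bits

log₂(2) = 1.00000 bits

D_KL(P||U) = 1.00000 - 0.52330 = 0.47670 ≈ 0.4767 bits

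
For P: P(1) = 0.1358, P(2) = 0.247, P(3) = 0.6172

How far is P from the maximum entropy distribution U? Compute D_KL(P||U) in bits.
0.2658 bits

U(i) = 1/3 for all i

D_KL(P||U) = Σ P(x) log₂(P(x) / (1/3))
           = Σ P(x) log₂(P(x)) + log₂(3)
           = log₂(3) - H(P)

H(P) = -Σ P(x) log₂(P(x)):
  -P(1)·log₂(P(1)) = -(0.1358)·log₂(0.1358) = 0.39116
  -P(2)·log₂(P(2)) = -(0.247)·log₂(0.247) = 0.49830
  -P(3)·log₂(P(3)) = -(0.6172)·log₂(0.6172) = 0.42969
H(P) = 0.39116 + 0.49830 + 0.42969 = 1.31915 bits

log₂(3) = 1.58496 bits

D_KL(P||U) = 1.58496 - 1.31915 = 0.26581 ≈ 0.2658 bits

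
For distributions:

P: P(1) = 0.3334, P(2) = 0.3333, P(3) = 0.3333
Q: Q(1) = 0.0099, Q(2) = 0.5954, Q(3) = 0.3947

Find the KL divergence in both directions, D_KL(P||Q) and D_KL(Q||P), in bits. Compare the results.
D_KL(P||Q) = 1.3313 bits, D_KL(Q||P) = 0.5444 bits. D_KL(P||Q) is larger than D_KL(Q||P) by 0.7869 bits; the two directions differ.

D_KL(P||Q) = Σ P(x) log₂(P(x)/Q(x))

Computing term by term:
  P(1)·log₂(P(1)/Q(1)) = 0.3334·log₂(0.3334/0.0099) = 1.69157
  P(2)·log₂(P(2)/Q(2)) = 0.3333·log₂(0.3333/0.5954) = -0.27898
  P(3)·log₂(P(3)/Q(3)) = 0.3333·log₂(0.3333/0.3947) = -0.08130

D_KL(P||Q) = 1.69157 - 0.27898 - 0.08130 = 1.33129 ≈ 1.3313 bits

D_KL(Q||P) = Σ Q(x) log₂(Q(x)/P(x))

Computing term by term:
  Q(1)·log₂(Q(1)/P(1)) = 0.0099·log₂(0.0099/0.3334) = -0.05023
  Q(2)·log₂(Q(2)/P(2)) = 0.5954·log₂(0.5954/0.3333) = 0.49837
  Q(3)·log₂(Q(3)/P(3)) = 0.3947·log₂(0.3947/0.3333) = 0.09628

D_KL(Q||P) = -0.05023 + 0.49837 + 0.09628 = 0.54442 ≈ 0.5444 bits

These are NOT equal (difference: 0.7869 bits). KL divergence is asymmetric: D_KL(P||Q) ≠ D_KL(Q||P) in general.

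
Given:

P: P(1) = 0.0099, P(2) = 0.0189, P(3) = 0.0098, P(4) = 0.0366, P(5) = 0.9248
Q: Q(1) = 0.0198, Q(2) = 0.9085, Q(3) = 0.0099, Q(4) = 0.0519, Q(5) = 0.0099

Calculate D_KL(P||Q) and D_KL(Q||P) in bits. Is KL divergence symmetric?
D_KL(P||Q) = 5.9193 bits, D_KL(Q||P) = 5.0571 bits. No, KL divergence is not symmetric.

D_KL(P||Q) = Σ P(x) log₂(P(x)/Q(x))

Computing term by term:
  P(1)·log₂(P(1)/Q(1)) = 0.0099·log₂(0.0099/0.0198) = -0.00990
  P(2)·log₂(P(2)/Q(2)) = 0.0189·log₂(0.0189/0.9085) = -0.10559
  P(3)·log₂(P(3)/Q(3)) = 0.0098·log₂(0.0098/0.0099) = -0.00014
  P(4)·log₂(P(4)/Q(4)) = 0.0366·log₂(0.0366/0.0519) = -0.01844
  P(5)·log₂(P(5)/Q(5)) = 0.9248·log₂(0.9248/0.0099) = 6.05334

D_KL(P||Q) = -0.00990 - 0.10559 - 0.00014 - 0.01844 + 6.05334 = 5.91927 ≈ 5.9193 bits

D_KL(Q||P) = Σ Q(x) log₂(Q(x)/P(x))

Computing term by term:
  Q(1)·log₂(Q(1)/P(1)) = 0.0198·log₂(0.0198/0.0099) = 0.01980
  Q(2)·log₂(Q(2)/P(2)) = 0.9085·log₂(0.9085/0.0189) = 5.07582
  Q(3)·log₂(Q(3)/P(3)) = 0.0099·log₂(0.0099/0.0098) = 0.00015
  Q(4)·log₂(Q(4)/P(4)) = 0.0519·log₂(0.0519/0.0366) = 0.02615
  Q(5)·log₂(Q(5)/P(5)) = 0.0099·log₂(0.0099/0.9248) = -0.06480

D_KL(Q||P) = 0.01980 + 5.07582 + 0.00015 + 0.02615 - 0.06480 = 5.05712 ≈ 5.0571 bits

These are NOT equal (difference: 0.8622 bits). KL divergence is asymmetric: D_KL(P||Q) ≠ D_KL(Q||P) in general.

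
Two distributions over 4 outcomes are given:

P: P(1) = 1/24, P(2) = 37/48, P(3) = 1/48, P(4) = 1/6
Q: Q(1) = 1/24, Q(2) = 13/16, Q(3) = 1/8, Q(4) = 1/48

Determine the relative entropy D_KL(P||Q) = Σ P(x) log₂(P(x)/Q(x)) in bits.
0.3876 bits

D_KL(P||Q) = Σ P(x) log₂(P(x)/Q(x))

Computing term by term:
  P(1)·log₂(P(1)/Q(1)) = (1/24)·log₂((1/24)/(1/24)) = 0.00000
  P(2)·log₂(P(2)/Q(2)) = (37/48)·log₂((37/48)/(13/16)) = -0.05854
  P(3)·log₂(P(3)/Q(3)) = (1/48)·log₂((1/48)/(1/8)) = -0.05385
  P(4)·log₂(P(4)/Q(4)) = (1/6)·log₂((1/6)/(1/48)) = 0.50000

D_KL(P||Q) = 0.00000 - 0.05854 - 0.05385 + 0.50000 = 0.38761 ≈ 0.3876 bits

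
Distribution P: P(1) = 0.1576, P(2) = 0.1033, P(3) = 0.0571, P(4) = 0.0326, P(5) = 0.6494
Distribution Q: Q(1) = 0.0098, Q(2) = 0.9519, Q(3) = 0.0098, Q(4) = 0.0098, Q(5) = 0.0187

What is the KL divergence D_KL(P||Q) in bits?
3.8259 bits

D_KL(P||Q) = Σ P(x) log₂(P(x)/Q(x))

Computing term by term:
  P(1)·log₂(P(1)/Q(1)) = 0.1576·log₂(0.1576/0.0098) = 0.63156
  P(2)·log₂(P(2)/Q(2)) = 0.1033·log₂(0.1033/0.9519) = -0.33097
  P(3)·log₂(P(3)/Q(3)) = 0.0571·log₂(0.0571/0.0098) = 0.14518
  P(4)·log₂(P(4)/Q(4)) = 0.0326·log₂(0.0326/0.0098) = 0.05653
  P(5)·log₂(P(5)/Q(5)) = 0.6494·log₂(0.6494/0.0187) = 3.32363

D_KL(P||Q) = 0.63156 - 0.33097 + 0.14518 + 0.05653 + 3.32363 = 3.82593 ≈ 3.8259 bits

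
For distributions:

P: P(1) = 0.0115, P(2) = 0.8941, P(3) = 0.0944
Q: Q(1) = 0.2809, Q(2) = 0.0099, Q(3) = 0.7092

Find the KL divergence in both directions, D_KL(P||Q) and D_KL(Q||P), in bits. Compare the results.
D_KL(P||Q) = 5.4812 bits, D_KL(Q||P) = 3.2940 bits. D_KL(P||Q) is larger than D_KL(Q||P) by 2.1872 bits; the two directions differ.

D_KL(P||Q) = Σ P(x) log₂(P(x)/Q(x))

Computing term by term:
  P(1)·log₂(P(1)/Q(1)) = 0.0115·log₂(0.0115/0.2809) = -0.05302
  P(2)·log₂(P(2)/Q(2)) = 0.8941·log₂(0.8941/0.0099) = 5.80885
  P(3)·log₂(P(3)/Q(3)) = 0.0944·log₂(0.0944/0.7092) = -0.27464

D_KL(P||Q) = -0.05302 + 5.80885 - 0.27464 = 5.48119 ≈ 5.4812 bits

D_KL(Q||P) = Σ Q(x) log₂(Q(x)/P(x))

Computing term by term:
  Q(1)·log₂(Q(1)/P(1)) = 0.2809·log₂(0.2809/0.0115) = 1.29505
  Q(2)·log₂(Q(2)/P(2)) = 0.0099·log₂(0.0099/0.8941) = -0.06432
  Q(3)·log₂(Q(3)/P(3)) = 0.7092·log₂(0.7092/0.0944) = 2.06330

D_KL(Q||P) = 1.29505 - 0.06432 + 2.06330 = 3.29403 ≈ 3.2940 bits

These are NOT equal (difference: 2.1872 bits). KL divergence is asymmetric: D_KL(P||Q) ≠ D_KL(Q||P) in general.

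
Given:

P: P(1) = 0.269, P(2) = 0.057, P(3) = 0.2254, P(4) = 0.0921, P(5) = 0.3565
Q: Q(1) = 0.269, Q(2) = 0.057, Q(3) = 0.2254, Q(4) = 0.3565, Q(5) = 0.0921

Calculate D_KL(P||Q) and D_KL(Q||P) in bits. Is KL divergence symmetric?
D_KL(P||Q) = 0.5163 bits, D_KL(Q||P) = 0.5163 bits. The two values coincide for this particular pair, but no — KL divergence is not symmetric in general.

D_KL(P||Q) = Σ P(x) log₂(P(x)/Q(x))

Computing term by term:
  P(1)·log₂(P(1)/Q(1)) = 0.269·log₂(0.269/0.269) = 0.00000
  P(2)·log₂(P(2)/Q(2)) = 0.057·log₂(0.057/0.057) = 0.00000
  P(3)·log₂(P(3)/Q(3)) = 0.2254·log₂(0.2254/0.2254) = 0.00000
  P(4)·log₂(P(4)/Q(4)) = 0.0921·log₂(0.0921/0.3565) = -0.17984
  P(5)·log₂(P(5)/Q(5)) = 0.3565·log₂(0.3565/0.0921) = 0.69611

D_KL(P||Q) = 0.00000 + 0.00000 + 0.00000 - 0.17984 + 0.69611 = 0.51627 ≈ 0.5163 bits

D_KL(Q||P) = Σ Q(x) log₂(Q(x)/P(x))

Computing term by term:
  Q(1)·log₂(Q(1)/P(1)) = 0.269·log₂(0.269/0.269) = 0.00000
  Q(2)·log₂(Q(2)/P(2)) = 0.057·log₂(0.057/0.057) = 0.00000
  Q(3)·log₂(Q(3)/P(3)) = 0.2254·log₂(0.2254/0.2254) = 0.00000
  Q(4)·log₂(Q(4)/P(4)) = 0.3565·log₂(0.3565/0.0921) = 0.69611
  Q(5)·log₂(Q(5)/P(5)) = 0.0921·log₂(0.0921/0.3565) = -0.17984

D_KL(Q||P) = 0.00000 + 0.00000 + 0.00000 + 0.69611 - 0.17984 = 0.51627 ≈ 0.5163 bits

These ARE equal here. Q is P with outcomes relabeled (Q(4) = P(5), Q(5) = P(4)) by a relabeling that is its own inverse, so the two sums contain exactly the same terms in a different order. This is a special case — KL divergence is not symmetric in general: D_KL(P||Q) ≠ D_KL(Q||P) for most P, Q.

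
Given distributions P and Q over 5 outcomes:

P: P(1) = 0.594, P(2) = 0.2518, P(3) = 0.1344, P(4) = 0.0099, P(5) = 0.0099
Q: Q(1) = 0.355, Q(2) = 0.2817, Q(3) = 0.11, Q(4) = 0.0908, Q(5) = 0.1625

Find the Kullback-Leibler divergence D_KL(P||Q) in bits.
0.3676 bits

D_KL(P||Q) = Σ P(x) log₂(P(x)/Q(x))

Computing term by term:
  P(1)·log₂(P(1)/Q(1)) = 0.594·log₂(0.594/0.355) = 0.44113
  P(2)·log₂(P(2)/Q(2)) = 0.2518·log₂(0.2518/0.2817) = -0.04076
  P(3)·log₂(P(3)/Q(3)) = 0.1344·log₂(0.1344/0.11) = 0.03885
  P(4)·log₂(P(4)/Q(4)) = 0.0099·log₂(0.0099/0.0908) = -0.03165
  P(5)·log₂(P(5)/Q(5)) = 0.0099·log₂(0.0099/0.1625) = -0.03996

D_KL(P||Q) = 0.44113 - 0.04076 + 0.03885 - 0.03165 - 0.03996 = 0.36761 ≈ 0.3676 bits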